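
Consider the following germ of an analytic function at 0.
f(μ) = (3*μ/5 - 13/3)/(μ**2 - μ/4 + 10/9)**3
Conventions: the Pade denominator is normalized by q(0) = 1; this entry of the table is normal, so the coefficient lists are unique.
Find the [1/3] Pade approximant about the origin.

Taylor coefficients needed (expand at 0): a_0 = -3159/1000, a_1 = -67797/40000, a_2 = 6291999/800000, a_3 = 200589453/32000000, a_4 = -6230673333/512000000.
Write the denominator as Q(μ) = 1 + q1*μ + q2*μ^2 + q3*μ^3. Requiring Q*f - P = O(μ^5) with deg P <= 1 kills the coefficients of μ^2..μ^4 in Q*f:
  μ^2: a_2 + q1*a_1 + q2*a_0 = 0, i.e. 6291999/800000 + (-67797/40000)*q1 + (-3159/1000)*q2 = 0.
  μ^3: a_3 + q1*a_2 + q2*a_1 + q3*a_0 = 0, i.e. 200589453/32000000 + (6291999/800000)*q1 + (-67797/40000)*q2 + (-3159/1000)*q3 = 0.
  μ^4: a_4 + q1*a_3 + q2*a_2 + q3*a_1 = 0, i.e. -6230673333/512000000 + (200589453/32000000)*q1 + (6291999/800000)*q2 + (-67797/40000)*q3 = 0.
Solving this linear system: q1 = 9251063/3896760, q2 = 63176763/51956800, q3 = 3010408803/415654400.
The numerator is Q*f truncated at degree 1: P0 = a_0 = -3159/1000; P1 = a_1 + q1*a_0 = -298573533/32473000.

The Pade approximant has numerator coefficients [-3159/1000, -298573533/32473000]; denominator coefficients [1, 9251063/3896760, 63176763/51956800, 3010408803/415654400].


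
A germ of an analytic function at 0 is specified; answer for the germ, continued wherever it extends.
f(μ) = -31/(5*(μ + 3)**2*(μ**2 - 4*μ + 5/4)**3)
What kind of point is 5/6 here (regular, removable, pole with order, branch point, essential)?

Denominator factors: μ + 3 = 23/6 at μ = 5/6; μ**2 - 4*μ + 5/4 = -25/18 at μ = 5/6 — none vanishes.
So the germ continues analytically to 5/6.

The point is a regular point.


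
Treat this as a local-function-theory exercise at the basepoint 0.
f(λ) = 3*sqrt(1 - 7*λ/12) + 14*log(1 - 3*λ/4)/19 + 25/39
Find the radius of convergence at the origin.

Branch term (3)*sqrt(1 - λ/(12/7)): its argument vanishes at λ = 12/7, a square-root branch point, modulus 12/7.
Branch term (14/19)*log(1 - λ/(4/3)): its argument vanishes at λ = 4/3, a logarithmic branch point, modulus 4/3.
The radius of convergence is the smallest modulus among the singular points: 4/3.

The radius of convergence is 4/3.


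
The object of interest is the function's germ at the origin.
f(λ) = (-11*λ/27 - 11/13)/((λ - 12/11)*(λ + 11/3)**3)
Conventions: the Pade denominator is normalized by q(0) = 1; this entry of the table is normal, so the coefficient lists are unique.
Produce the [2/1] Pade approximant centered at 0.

Taylor coefficients needed (expand at 0): a_0 = 9/572, a_1 = 53/5808, a_2 = 91577/9966528, a_3 = 11329649/1315581696.
Write the denominator as Q(λ) = 1 + q1*λ. Requiring Q*f - P = O(λ^4) with deg P <= 2 kills the coefficients of λ^3..λ^3 in Q*f:
  λ^3: a_3 + q1*a_2 = 0, i.e. 11329649/1315581696 + (91577/9966528)*q1 = 0.
Solving this linear system: q1 = -11329649/12088164.
The numerator is Q*f truncated at degree 2: P0 = a_0 = 9/572; P1 = a_1 + q1*a_0 = -2429393/432151863; P2 = a_2 + q1*a_1 = 4029297/6338227324.

The Pade approximant has numerator coefficients [9/572, -2429393/432151863, 4029297/6338227324]; denominator coefficients [1, -11329649/12088164].


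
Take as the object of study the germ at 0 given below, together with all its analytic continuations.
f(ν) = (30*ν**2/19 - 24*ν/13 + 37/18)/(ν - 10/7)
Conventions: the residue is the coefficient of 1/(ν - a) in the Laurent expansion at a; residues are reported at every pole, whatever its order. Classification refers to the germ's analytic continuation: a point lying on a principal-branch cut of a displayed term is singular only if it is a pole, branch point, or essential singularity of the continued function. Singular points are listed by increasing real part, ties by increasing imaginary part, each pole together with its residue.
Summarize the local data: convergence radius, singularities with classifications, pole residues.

Denominator factor (ν - 10/7): pole of order 1 at 10/7, modulus 10/7.
The radius of convergence is the smallest modulus among the singular points: 10/7.
At the order-1 pole 10/7 set g(ν) = (ν - (10/7))*f(ν) = 30*ν**2/19 - 24*ν/13 + 37/18.
Simple pole: residue = g(a) at a = 10/7, which is 575251/217854.

Radius of convergence at 0: 10/7.
At 10/7: a pole of order 1; residue 575251/217854.


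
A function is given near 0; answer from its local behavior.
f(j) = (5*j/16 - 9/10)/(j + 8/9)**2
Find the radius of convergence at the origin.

Denominator factor (j + 8/9)^2: pole of order 2 at -8/9, modulus 8/9.
The radius of convergence is the smallest modulus among the singular points: 8/9.

The radius of convergence is 8/9.


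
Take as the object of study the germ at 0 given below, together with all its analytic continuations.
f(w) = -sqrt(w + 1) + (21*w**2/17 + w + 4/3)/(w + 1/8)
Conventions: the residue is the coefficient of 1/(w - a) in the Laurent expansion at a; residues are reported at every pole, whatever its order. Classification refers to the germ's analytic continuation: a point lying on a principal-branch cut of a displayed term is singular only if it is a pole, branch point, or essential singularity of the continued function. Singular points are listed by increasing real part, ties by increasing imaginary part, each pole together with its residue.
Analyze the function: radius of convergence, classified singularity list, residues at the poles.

Denominator factor (w + 1/8): pole of order 1 at -1/8, modulus 1/8.
Branch term (-1)*sqrt(1 - w/(-1)): its argument vanishes at w = -1, a square-root branch point, modulus 1.
The radius of convergence is the smallest modulus among the singular points: 1/8.
The branch term is analytic at -1/8 and contributes nothing to the residue; only the rational part matters.
At the order-1 pole -1/8 set g(w) = (w - (-1/8))*(rational part) = 21*w**2/17 + w + 4/3.
Simple pole: residue = g(a) at a = -1/8, which is 4007/3264.
List the singular points by increasing real part (a conjugate pair: the negative imaginary part first).

Radius of convergence at 0: 1/8.
At -1: an algebraic (square-root) branch point.
At -1/8: a pole of order 1; residue 4007/3264.


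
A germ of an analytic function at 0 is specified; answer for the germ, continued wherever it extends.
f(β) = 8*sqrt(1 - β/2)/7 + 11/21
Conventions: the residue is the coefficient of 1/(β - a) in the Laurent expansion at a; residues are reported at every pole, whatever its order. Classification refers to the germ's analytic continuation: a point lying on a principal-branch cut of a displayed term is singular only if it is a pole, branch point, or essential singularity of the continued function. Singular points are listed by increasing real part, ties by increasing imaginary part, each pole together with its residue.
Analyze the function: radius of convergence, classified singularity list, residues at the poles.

Branch term (8/7)*sqrt(1 - β/(2)): its argument vanishes at β = 2, a square-root branch point, modulus 2.
The radius of convergence is the smallest modulus among the singular points: 2.

Radius of convergence at 0: 2.
At 2: an algebraic (square-root) branch point.


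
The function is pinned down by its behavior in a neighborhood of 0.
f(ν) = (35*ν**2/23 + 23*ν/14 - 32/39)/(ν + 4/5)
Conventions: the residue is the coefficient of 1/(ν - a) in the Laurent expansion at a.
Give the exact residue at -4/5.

At the order-1 pole -4/5 set g(ν) = (ν - (-4/5))*f(ν) = 35*ν**2/23 + 23*ν/14 - 32/39.
Simple pole: residue = g(a) at a = -4/5, which is -36446/31395.

The residue is -36446/31395.


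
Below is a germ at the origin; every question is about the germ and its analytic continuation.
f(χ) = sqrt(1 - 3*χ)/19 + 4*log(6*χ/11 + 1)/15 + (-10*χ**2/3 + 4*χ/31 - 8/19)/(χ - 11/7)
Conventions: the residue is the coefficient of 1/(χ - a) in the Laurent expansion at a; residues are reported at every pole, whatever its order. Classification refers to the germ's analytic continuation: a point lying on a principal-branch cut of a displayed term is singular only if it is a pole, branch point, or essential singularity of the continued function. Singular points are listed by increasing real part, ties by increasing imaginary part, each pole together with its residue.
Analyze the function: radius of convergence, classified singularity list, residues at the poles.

Radius of convergence at 0: 1/3.
At -11/6: a logarithmic branch point.
At 1/3: an algebraic (square-root) branch point.
At 11/7: a pole of order 1; residue -731590/86583.

Denominator factor (χ - 11/7): pole of order 1 at 11/7, modulus 11/7.
Branch term (4/15)*log(1 - χ/(-11/6)): its argument vanishes at χ = -11/6, a logarithmic branch point, modulus 11/6.
Branch term (1/19)*sqrt(1 - χ/(1/3)): its argument vanishes at χ = 1/3, a square-root branch point, modulus 1/3.
The radius of convergence is the smallest modulus among the singular points: 1/3.
The branch terms are analytic at 11/7 and contribute nothing to the residue; only the rational part matters.
At the order-1 pole 11/7 set g(χ) = (χ - (11/7))*(rational part) = -10*χ**2/3 + 4*χ/31 - 8/19.
Simple pole: residue = g(a) at a = 11/7, which is -731590/86583.
List the singular points by increasing real part (a conjugate pair: the negative imaginary part first).


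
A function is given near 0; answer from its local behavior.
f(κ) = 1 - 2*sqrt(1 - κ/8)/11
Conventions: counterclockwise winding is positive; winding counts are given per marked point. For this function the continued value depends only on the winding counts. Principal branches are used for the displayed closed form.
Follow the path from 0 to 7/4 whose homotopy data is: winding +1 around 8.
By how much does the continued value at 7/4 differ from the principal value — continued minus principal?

The rational part is single-valued and drops out of the difference; each branch term changes only by its own monodromy.
(-2/11)*sqrt(1 - κ/(8)): winding +1 is odd, the square root flips sign, contributing -2*(-2/11)*sqrt(1 - (7/4)/(8)) = -2*(-2/11)*sqrt(25/32) = (5/22)*sqrt(2).
Summing the contributions at κ = 7/4 gives (5/22)*sqrt(2).

Continued minus principal equals (5/22)*sqrt(2).


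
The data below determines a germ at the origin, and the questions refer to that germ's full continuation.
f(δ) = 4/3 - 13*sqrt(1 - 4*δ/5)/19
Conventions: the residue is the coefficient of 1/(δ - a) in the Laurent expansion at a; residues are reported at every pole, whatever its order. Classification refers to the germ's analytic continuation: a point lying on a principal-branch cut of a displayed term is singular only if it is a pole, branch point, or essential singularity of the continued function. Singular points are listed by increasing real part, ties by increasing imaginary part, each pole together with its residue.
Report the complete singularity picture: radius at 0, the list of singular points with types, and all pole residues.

Branch term (-13/19)*sqrt(1 - δ/(5/4)): its argument vanishes at δ = 5/4, a square-root branch point, modulus 5/4.
The radius of convergence is the smallest modulus among the singular points: 5/4.

Radius of convergence at 0: 5/4.
At 5/4: an algebraic (square-root) branch point.


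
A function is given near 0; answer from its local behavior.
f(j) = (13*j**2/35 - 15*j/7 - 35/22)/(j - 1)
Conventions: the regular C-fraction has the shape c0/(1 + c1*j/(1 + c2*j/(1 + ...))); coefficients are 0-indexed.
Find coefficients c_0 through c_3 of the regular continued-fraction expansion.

The regular C-fraction coefficients are [35/22, -115/49, 203764/140875, 1649193/26628250].

Taylor coefficients (expand at 0): a_0 = 35/22, a_1 = 575/154, a_2 = 2589/770, a_3 = 2589/770.
c0 = a_0 = 35/22. Peel one level at a time: if S = 1 + c*j/S' with S'(0) = 1, then c is the j-coefficient of S and S' = c*j/(S - 1).
S_1 = c0/f = 1 + (-115/49)*j + (203764/60025)*j^2 + ...; c1 = -115/49.
S_2 = c1*j/(S_1 - 1) = 1 + (203764/140875)*j + (-740454/8265625)*j^2 + ...; c2 = 203764/140875.
S_3 = c2*j/(S_2 - 1) = 1 + (1649193/26628250)*j + ...; c3 = 1649193/26628250.


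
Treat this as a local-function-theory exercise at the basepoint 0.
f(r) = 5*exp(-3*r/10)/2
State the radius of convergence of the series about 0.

The radius of convergence is infinite.

The factor exp(-3*r/10) is entire and contributes no finite singular point.
The polynomial part has no poles.
No finite singular points: the Taylor series at 0 converges everywhere.


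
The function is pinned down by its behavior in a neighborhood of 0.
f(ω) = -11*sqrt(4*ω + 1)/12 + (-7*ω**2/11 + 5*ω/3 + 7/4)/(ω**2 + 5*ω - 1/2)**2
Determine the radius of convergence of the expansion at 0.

The radius of convergence is -5/2 + (3/2)*sqrt(3).

Denominator factor (ω**2 + 5*ω - 1/2)^2: discriminant 27, real irrational roots -5/2 + (3/2)*sqrt(3) and -5/2 - (3/2)*sqrt(3); poles of order 2, moduli -5/2 + (3/2)*sqrt(3) and 5/2 + (3/2)*sqrt(3).
Branch term (-11/12)*sqrt(1 - ω/(-1/4)): its argument vanishes at ω = -1/4, a square-root branch point, modulus 1/4.
The radius of convergence is the smallest modulus among the singular points: -5/2 + (3/2)*sqrt(3).


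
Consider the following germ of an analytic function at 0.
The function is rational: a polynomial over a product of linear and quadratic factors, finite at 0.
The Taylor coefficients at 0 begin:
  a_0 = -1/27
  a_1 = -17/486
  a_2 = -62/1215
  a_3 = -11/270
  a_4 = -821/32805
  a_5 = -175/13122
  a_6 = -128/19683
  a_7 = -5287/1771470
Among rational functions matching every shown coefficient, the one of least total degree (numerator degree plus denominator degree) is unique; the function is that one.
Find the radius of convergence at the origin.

The radius of convergence is 3.

No rational of total degree below 5 reproduces all 8 coefficients; solving the [2/3] Pade equations on them gives f(k) = (23*k**2/30 - k/18 + 1)/(k - 3)**3, whose expansion matches every shown term.
Denominator factor (k - 3)^3: pole of order 3 at 3, modulus 3.
The radius of convergence is the smallest modulus among the singular points: 3.


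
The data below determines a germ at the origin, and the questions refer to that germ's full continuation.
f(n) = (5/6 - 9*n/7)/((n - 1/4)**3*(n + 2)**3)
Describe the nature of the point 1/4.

The point is a pole of order 3.

The denominator factor n - 1/4 vanishes at 1/4 and appears to the power 3; the numerator there equals 43/84, nonzero, and no other factor vanishes.
Hence a pole whose order is the multiplicity, 3.


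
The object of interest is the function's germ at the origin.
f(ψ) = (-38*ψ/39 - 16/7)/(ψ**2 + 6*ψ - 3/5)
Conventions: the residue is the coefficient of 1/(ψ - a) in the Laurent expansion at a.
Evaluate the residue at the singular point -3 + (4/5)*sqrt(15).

The factor ψ**2 + 6*ψ - 3/5 splits as (ψ - a)(ψ - a') with a = -3 + (4/5)*sqrt(15), a' = -3 - (4/5)*sqrt(15). At the order-1 pole a set g(ψ) = (ψ - a)*f(ψ) = [-38*ψ/39 - 16/7] / (ψ - a').
Simple pole: residue = g(a) at a = -3 + (4/5)*sqrt(15), which is -19/39 + (29/1092)*sqrt(15).

The residue is -19/39 + (29/1092)*sqrt(15).


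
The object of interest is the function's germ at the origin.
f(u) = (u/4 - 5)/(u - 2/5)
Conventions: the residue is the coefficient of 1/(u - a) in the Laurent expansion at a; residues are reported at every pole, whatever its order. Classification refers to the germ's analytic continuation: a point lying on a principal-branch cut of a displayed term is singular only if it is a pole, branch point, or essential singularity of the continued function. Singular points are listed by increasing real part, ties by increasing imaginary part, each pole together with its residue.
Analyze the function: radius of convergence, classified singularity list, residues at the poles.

Denominator factor (u - 2/5): pole of order 1 at 2/5, modulus 2/5.
The radius of convergence is the smallest modulus among the singular points: 2/5.
At the order-1 pole 2/5 set g(u) = (u - (2/5))*f(u) = u/4 - 5.
Simple pole: residue = g(a) at a = 2/5, which is -49/10.

Radius of convergence at 0: 2/5.
At 2/5: a pole of order 1; residue -49/10.


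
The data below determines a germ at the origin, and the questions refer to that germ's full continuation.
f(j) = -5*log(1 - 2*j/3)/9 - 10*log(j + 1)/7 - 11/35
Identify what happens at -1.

The point is a logarithmic branch point.

The term (-10/7)*log(1 - j/(-1)) has argument 1 - -1/(-1) = 0 at -1: a logarithmic (infinitely-sheeted) branch point; the remaining terms are analytic or single-valued there.


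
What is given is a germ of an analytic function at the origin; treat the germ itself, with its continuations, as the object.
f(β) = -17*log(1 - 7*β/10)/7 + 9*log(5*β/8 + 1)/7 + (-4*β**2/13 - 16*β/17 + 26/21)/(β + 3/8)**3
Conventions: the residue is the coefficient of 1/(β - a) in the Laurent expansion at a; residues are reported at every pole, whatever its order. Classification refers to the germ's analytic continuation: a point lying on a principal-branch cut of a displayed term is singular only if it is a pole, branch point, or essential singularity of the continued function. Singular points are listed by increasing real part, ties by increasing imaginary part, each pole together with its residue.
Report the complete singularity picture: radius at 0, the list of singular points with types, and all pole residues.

Radius of convergence at 0: 3/8.
At -8/5: a logarithmic branch point.
At -3/8: a pole of order 3; residue -4/13.
At 10/7: a logarithmic branch point.

Denominator factor (β + 3/8)^3: pole of order 3 at -3/8, modulus 3/8.
Branch term (9/7)*log(1 - β/(-8/5)): its argument vanishes at β = -8/5, a logarithmic branch point, modulus 8/5.
Branch term (-17/7)*log(1 - β/(10/7)): its argument vanishes at β = 10/7, a logarithmic branch point, modulus 10/7.
The radius of convergence is the smallest modulus among the singular points: 3/8.
The branch terms are analytic at -3/8 and contribute nothing to the residue; only the rational part matters.
At the order-3 pole -3/8 set g(β) = (β - (-3/8))^3*(rational part) = -4*β**2/13 - 16*β/17 + 26/21.
Order-3 pole: residue = g''(a)/2; g''(-3/8) = -8/13, so the residue is -4/13.
List the singular points by increasing real part (a conjugate pair: the negative imaginary part first).


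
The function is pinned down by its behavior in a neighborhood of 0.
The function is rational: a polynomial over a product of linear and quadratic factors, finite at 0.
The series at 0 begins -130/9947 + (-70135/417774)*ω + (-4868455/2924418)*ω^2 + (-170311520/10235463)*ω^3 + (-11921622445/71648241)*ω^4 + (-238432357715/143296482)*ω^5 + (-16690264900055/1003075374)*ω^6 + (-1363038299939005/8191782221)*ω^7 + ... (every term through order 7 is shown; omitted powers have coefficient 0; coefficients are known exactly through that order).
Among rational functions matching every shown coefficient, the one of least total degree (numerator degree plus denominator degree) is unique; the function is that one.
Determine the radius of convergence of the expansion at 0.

No rational of total degree below 6 reproduces all 8 coefficients; solving the [2/4] Pade equations on them gives f(ω) = (ω**2 - 13*ω/12 - 13/29)/((ω - 7)**3*(ω - 1/10)), whose expansion matches every shown term.
Denominator factor (ω - 7)^3: pole of order 3 at 7, modulus 7.
Denominator factor (ω - 1/10): pole of order 1 at 1/10, modulus 1/10.
The radius of convergence is the smallest modulus among the singular points: 1/10.

The radius of convergence is 1/10.


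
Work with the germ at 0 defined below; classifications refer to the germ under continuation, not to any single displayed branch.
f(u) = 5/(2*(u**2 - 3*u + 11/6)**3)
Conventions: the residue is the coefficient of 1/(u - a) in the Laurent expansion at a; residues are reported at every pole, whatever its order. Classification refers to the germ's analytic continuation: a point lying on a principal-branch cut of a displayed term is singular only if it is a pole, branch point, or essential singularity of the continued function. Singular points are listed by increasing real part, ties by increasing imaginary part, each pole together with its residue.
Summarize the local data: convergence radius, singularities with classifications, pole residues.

Radius of convergence at 0: 3/2 - (1/6)*sqrt(15).
At 3/2 - (1/6)*sqrt(15): a pole of order 3; residue -(27/25)*sqrt(15).
At 3/2 + (1/6)*sqrt(15): a pole of order 3; residue (27/25)*sqrt(15).

Denominator factor (u**2 - 3*u + 11/6)^3: discriminant 5/3, real irrational roots 3/2 + (1/6)*sqrt(15) and 3/2 - (1/6)*sqrt(15); poles of order 3, moduli 3/2 + (1/6)*sqrt(15) and 3/2 - (1/6)*sqrt(15).
The radius of convergence is the smallest modulus among the singular points: 3/2 - (1/6)*sqrt(15).
The factor u**2 - 3*u + 11/6 splits as (u - a)(u - a') with a = 3/2 - (1/6)*sqrt(15), a' = 3/2 + (1/6)*sqrt(15). At the order-3 pole a set g(u) = (u - a)^3*f(u) = [5/2] / (u - a')^3.
Order-3 pole: residue = g''(a)/2; g''(3/2 - (1/6)*sqrt(15)) = -(54/25)*sqrt(15), so the residue is -(27/25)*sqrt(15).
The factor u**2 - 3*u + 11/6 splits as (u - a)(u - a') with a = 3/2 + (1/6)*sqrt(15), a' = 3/2 - (1/6)*sqrt(15). At the order-3 pole a set g(u) = (u - a)^3*f(u) = [5/2] / (u - a')^3.
Order-3 pole: residue = g''(a)/2; g''(3/2 + (1/6)*sqrt(15)) = (54/25)*sqrt(15), so the residue is (27/25)*sqrt(15).
List the singular points by increasing real part (a conjugate pair: the negative imaginary part first).


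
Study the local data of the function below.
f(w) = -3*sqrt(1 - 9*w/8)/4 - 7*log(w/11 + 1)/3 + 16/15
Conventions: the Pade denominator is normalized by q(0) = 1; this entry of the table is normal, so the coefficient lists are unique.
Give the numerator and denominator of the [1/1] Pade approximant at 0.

Taylor coefficients needed (expand at 0): a_0 = 19/60, a_1 = 443/2112, a_2 = 95377/743424.
Write the denominator as Q(w) = 1 + q1*w. Requiring Q*f - P = O(w^3) with deg P <= 1 kills the coefficients of w^2..w^2 in Q*f:
  w^2: a_2 + q1*a_1 = 0, i.e. 95377/743424 + (443/2112)*q1 = 0.
Solving this linear system: q1 = -95377/155936.
The numerator is Q*f truncated at degree 1: P0 = a_0 = 19/60; P1 = a_1 + q1*a_0 = 50109/3118720.

The Pade approximant has numerator coefficients [19/60, 50109/3118720]; denominator coefficients [1, -95377/155936].


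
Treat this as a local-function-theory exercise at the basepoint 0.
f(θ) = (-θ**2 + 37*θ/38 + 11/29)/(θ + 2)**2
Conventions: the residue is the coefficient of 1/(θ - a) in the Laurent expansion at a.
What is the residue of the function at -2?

At the order-2 pole -2 set g(θ) = (θ - (-2))^2*f(θ) = -θ**2 + 37*θ/38 + 11/29.
Order-2 pole: residue = g'(a); g'(-2) = 189/38, so the residue is 189/38.

The residue is 189/38.


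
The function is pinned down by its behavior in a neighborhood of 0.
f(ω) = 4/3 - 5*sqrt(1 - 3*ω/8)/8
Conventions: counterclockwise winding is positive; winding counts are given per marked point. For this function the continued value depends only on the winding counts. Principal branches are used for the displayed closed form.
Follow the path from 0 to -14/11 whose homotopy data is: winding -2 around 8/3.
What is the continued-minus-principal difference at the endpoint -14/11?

Continued minus principal equals 0.

The rational part is single-valued and drops out of the difference; each branch term changes only by its own monodromy.
(-5/8)*sqrt(1 - ω/(8/3)): winding -2 is even, the square root returns to the same sheet, contribution 0.
Summing the contributions at ω = -14/11 gives 0.


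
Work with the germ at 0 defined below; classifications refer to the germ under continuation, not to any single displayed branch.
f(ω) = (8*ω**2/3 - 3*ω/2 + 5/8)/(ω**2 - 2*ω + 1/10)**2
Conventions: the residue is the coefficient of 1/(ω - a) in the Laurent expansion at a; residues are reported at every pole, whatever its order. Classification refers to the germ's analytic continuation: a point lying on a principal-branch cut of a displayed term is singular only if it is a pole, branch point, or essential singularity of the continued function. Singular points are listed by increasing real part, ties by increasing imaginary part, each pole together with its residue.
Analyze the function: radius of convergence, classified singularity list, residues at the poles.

Radius of convergence at 0: 1 - (3/10)*sqrt(10).
At 1 - (3/10)*sqrt(10): a pole of order 2; residue -(73/1296)*sqrt(10).
At 1 + (3/10)*sqrt(10): a pole of order 2; residue (73/1296)*sqrt(10).

Denominator factor (ω**2 - 2*ω + 1/10)^2: discriminant 18/5, real irrational roots 1 + (3/10)*sqrt(10) and 1 - (3/10)*sqrt(10); poles of order 2, moduli 1 + (3/10)*sqrt(10) and 1 - (3/10)*sqrt(10).
The radius of convergence is the smallest modulus among the singular points: 1 - (3/10)*sqrt(10).
The factor ω**2 - 2*ω + 1/10 splits as (ω - a)(ω - a') with a = 1 - (3/10)*sqrt(10), a' = 1 + (3/10)*sqrt(10). At the order-2 pole a set g(ω) = (ω - a)^2*f(ω) = [8*ω**2/3 - 3*ω/2 + 5/8] / (ω - a')^2.
Order-2 pole: residue = g'(a); g'(1 - (3/10)*sqrt(10)) = -(73/1296)*sqrt(10), so the residue is -(73/1296)*sqrt(10).
The factor ω**2 - 2*ω + 1/10 splits as (ω - a)(ω - a') with a = 1 + (3/10)*sqrt(10), a' = 1 - (3/10)*sqrt(10). At the order-2 pole a set g(ω) = (ω - a)^2*f(ω) = [8*ω**2/3 - 3*ω/2 + 5/8] / (ω - a')^2.
Order-2 pole: residue = g'(a); g'(1 + (3/10)*sqrt(10)) = (73/1296)*sqrt(10), so the residue is (73/1296)*sqrt(10).
List the singular points by increasing real part (a conjugate pair: the negative imaginary part first).


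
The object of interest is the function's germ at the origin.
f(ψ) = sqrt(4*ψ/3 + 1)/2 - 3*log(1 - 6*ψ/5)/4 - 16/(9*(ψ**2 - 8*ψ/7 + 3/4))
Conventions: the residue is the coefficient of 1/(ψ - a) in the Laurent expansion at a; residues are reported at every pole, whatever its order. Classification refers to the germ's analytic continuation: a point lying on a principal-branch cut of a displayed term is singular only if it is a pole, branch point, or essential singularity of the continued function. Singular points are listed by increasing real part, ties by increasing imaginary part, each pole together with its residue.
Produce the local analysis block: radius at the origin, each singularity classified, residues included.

Radius of convergence at 0: 3/4.
At -3/4: an algebraic (square-root) branch point.
At (4/7) - ((1/14)*sqrt(83))*i: a pole of order 1; residue -((112/747)*sqrt(83))*i.
At (4/7) + ((1/14)*sqrt(83))*i: a pole of order 1; residue ((112/747)*sqrt(83))*i.
At 5/6: a logarithmic branch point.

Denominator factor (ψ**2 - 8*ψ/7 + 3/4): discriminant -83/49, complex-conjugate roots (4/7) + ((1/14)*sqrt(83))*i and (4/7) - ((1/14)*sqrt(83))*i; poles of order 1, moduli (1/2)*sqrt(3) and (1/2)*sqrt(3).
Branch term (1/2)*sqrt(1 - ψ/(-3/4)): its argument vanishes at ψ = -3/4, a square-root branch point, modulus 3/4.
Branch term (-3/4)*log(1 - ψ/(5/6)): its argument vanishes at ψ = 5/6, a logarithmic branch point, modulus 5/6.
The radius of convergence is the smallest modulus among the singular points: 3/4.
The branch terms are analytic at (4/7) - ((1/14)*sqrt(83))*i and contribute nothing to the residue; only the rational part matters.
The factor ψ**2 - 8*ψ/7 + 3/4 splits as (ψ - a)(ψ - a') with a = (4/7) - ((1/14)*sqrt(83))*i, a' = (4/7) + ((1/14)*sqrt(83))*i. At the order-1 pole a set g(ψ) = (ψ - a)*(rational part) = [-16/9] / (ψ - a').
Simple pole: residue = g(a) at a = (4/7) - ((1/14)*sqrt(83))*i, which is -((112/747)*sqrt(83))*i.
The branch terms are analytic at (4/7) + ((1/14)*sqrt(83))*i and contribute nothing to the residue; only the rational part matters.
The factor ψ**2 - 8*ψ/7 + 3/4 splits as (ψ - a)(ψ - a') with a = (4/7) + ((1/14)*sqrt(83))*i, a' = (4/7) - ((1/14)*sqrt(83))*i. At the order-1 pole a set g(ψ) = (ψ - a)*(rational part) = [-16/9] / (ψ - a').
Simple pole: residue = g(a) at a = (4/7) + ((1/14)*sqrt(83))*i, which is ((112/747)*sqrt(83))*i.
List the singular points by increasing real part (a conjugate pair: the negative imaginary part first).


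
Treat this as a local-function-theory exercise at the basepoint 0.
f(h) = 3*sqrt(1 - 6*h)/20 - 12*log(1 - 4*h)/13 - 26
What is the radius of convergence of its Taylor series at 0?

Branch term (3/20)*sqrt(1 - h/(1/6)): its argument vanishes at h = 1/6, a square-root branch point, modulus 1/6.
Branch term (-12/13)*log(1 - h/(1/4)): its argument vanishes at h = 1/4, a logarithmic branch point, modulus 1/4.
The radius of convergence is the smallest modulus among the singular points: 1/6.

The radius of convergence is 1/6.


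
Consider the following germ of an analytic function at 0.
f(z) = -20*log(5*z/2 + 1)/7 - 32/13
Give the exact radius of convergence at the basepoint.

Branch term (-20/7)*log(1 - z/(-2/5)): its argument vanishes at z = -2/5, a logarithmic branch point, modulus 2/5.
The radius of convergence is the smallest modulus among the singular points: 2/5.

The radius of convergence is 2/5.


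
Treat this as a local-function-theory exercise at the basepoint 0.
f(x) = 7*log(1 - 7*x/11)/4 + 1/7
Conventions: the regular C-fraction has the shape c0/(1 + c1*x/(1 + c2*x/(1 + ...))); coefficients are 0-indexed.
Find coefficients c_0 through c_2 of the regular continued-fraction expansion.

The regular C-fraction coefficients are [1/7, 343/44, -357/44].

Taylor coefficients (expand at 0): a_0 = 1/7, a_1 = -49/44, a_2 = -343/968.
c0 = a_0 = 1/7. Peel one level at a time: if S = 1 + c*x/S' with S'(0) = 1, then c is the x-coefficient of S and S' = c*x/(S - 1).
S_1 = c0/f = 1 + (343/44)*x + (122451/1936)*x^2 + ...; c1 = 343/44.
S_2 = c1*x/(S_1 - 1) = 1 + (-357/44)*x + ...; c2 = -357/44.


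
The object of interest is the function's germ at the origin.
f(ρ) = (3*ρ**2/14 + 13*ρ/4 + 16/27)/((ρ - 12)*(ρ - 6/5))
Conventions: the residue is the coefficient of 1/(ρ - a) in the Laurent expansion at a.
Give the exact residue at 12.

The residue is 66575/10206.

At the order-1 pole 12 set g(ρ) = (ρ - (12))*f(ρ) = (3*ρ**2/14 + 13*ρ/4 + 16/27)/(ρ - 6/5).
Simple pole: residue = g(a) at a = 12, which is 66575/10206.


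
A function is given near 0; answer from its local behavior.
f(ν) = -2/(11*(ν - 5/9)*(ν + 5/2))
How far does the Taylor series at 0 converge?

Denominator factor (ν + 5/2): pole of order 1 at -5/2, modulus 5/2.
Denominator factor (ν - 5/9): pole of order 1 at 5/9, modulus 5/9.
The radius of convergence is the smallest modulus among the singular points: 5/9.

The radius of convergence is 5/9.


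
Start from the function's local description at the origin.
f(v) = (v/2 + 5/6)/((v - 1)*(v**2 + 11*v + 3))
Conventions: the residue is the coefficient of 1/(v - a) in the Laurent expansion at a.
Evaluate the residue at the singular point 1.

At the order-1 pole 1 set g(v) = (v - (1))*f(v) = (v/2 + 5/6)/(v**2 + 11*v + 3).
Simple pole: residue = g(a) at a = 1, which is 4/45.

The residue is 4/45.


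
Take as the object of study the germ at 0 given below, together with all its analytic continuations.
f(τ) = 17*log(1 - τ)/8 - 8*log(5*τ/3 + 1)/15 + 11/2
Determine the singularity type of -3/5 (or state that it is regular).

The term (-8/15)*log(1 - τ/(-3/5)) has argument 1 - -3/5/(-3/5) = 0 at -3/5: a logarithmic (infinitely-sheeted) branch point; the remaining terms are analytic or single-valued there.

The point is a logarithmic branch point.


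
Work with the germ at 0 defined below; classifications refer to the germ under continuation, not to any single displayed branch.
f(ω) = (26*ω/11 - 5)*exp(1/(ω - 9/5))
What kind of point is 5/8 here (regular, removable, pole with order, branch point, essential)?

The point is a regular point.

There is no denominator, hence no pole anywhere.
The essential point of exp(1/(ω - (9/5))) is 9/5, not 5/8.
So the germ continues analytically to 5/8.


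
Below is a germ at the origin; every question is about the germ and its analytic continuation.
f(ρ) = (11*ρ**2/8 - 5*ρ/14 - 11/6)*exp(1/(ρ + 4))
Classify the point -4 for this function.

The point is an essential singularity.

The exponent 1/(ρ - (-4)) has a pole at -4, so exp(1/(ρ - (-4))) takes every nonzero value near it: an essential singularity (not a pole of any order).


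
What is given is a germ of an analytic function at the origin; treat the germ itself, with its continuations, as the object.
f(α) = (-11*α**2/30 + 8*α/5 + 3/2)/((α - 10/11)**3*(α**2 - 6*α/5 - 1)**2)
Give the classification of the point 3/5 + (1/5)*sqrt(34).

The point is a pole of order 2.

The denominator factor α**2 - 6*α/5 - 1 vanishes at 3/5 + (1/5)*sqrt(34) and appears to the power 2; the numerator there equals 686/375 + (29/125)*sqrt(34), nonzero, and no other factor vanishes.
Hence a pole whose order is the multiplicity, 2.


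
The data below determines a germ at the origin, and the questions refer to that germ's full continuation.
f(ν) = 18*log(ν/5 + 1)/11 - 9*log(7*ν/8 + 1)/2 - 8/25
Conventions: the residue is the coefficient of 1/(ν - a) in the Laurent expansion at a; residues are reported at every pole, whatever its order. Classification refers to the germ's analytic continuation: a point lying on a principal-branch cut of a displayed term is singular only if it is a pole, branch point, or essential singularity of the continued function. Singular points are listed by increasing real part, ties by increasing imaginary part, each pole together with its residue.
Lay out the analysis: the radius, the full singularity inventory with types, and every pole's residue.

Branch term (-9/2)*log(1 - ν/(-8/7)): its argument vanishes at ν = -8/7, a logarithmic branch point, modulus 8/7.
Branch term (18/11)*log(1 - ν/(-5)): its argument vanishes at ν = -5, a logarithmic branch point, modulus 5.
The radius of convergence is the smallest modulus among the singular points: 8/7.
List the singular points by increasing real part (a conjugate pair: the negative imaginary part first).

Radius of convergence at 0: 8/7.
At -5: a logarithmic branch point.
At -8/7: a logarithmic branch point.


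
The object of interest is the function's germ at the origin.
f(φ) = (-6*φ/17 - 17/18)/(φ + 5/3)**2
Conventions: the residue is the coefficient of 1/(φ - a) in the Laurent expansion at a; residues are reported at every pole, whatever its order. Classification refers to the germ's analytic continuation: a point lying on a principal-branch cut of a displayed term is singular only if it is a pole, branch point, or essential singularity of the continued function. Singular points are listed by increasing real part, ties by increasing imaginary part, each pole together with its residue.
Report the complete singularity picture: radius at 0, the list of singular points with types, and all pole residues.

Radius of convergence at 0: 5/3.
At -5/3: a pole of order 2; residue -6/17.

Denominator factor (φ + 5/3)^2: pole of order 2 at -5/3, modulus 5/3.
The radius of convergence is the smallest modulus among the singular points: 5/3.
At the order-2 pole -5/3 set g(φ) = (φ - (-5/3))^2*f(φ) = -6*φ/17 - 17/18.
Order-2 pole: residue = g'(a); g'(-5/3) = -6/17, so the residue is -6/17.


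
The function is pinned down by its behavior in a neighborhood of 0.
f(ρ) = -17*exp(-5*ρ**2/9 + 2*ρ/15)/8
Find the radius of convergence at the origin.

The factor exp(-5*ρ**2/9 + 2*ρ/15) is entire and contributes no finite singular point.
The polynomial part has no poles.
No finite singular points: the Taylor series at 0 converges everywhere.

The radius of convergence is infinite.


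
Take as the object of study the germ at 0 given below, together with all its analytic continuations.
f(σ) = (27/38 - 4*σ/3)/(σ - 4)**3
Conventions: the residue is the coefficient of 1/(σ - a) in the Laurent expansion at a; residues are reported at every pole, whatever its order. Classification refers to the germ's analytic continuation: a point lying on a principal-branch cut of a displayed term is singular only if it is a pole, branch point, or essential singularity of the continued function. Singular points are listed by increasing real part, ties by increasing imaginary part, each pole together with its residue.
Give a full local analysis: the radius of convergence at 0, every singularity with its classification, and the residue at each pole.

Radius of convergence at 0: 4.
At 4: a pole of order 3; residue 0.

Denominator factor (σ - 4)^3: pole of order 3 at 4, modulus 4.
The radius of convergence is the smallest modulus among the singular points: 4.
At the order-3 pole 4 set g(σ) = (σ - (4))^3*f(σ) = 27/38 - 4*σ/3.
Order-3 pole: residue = g''(a)/2; g''(4) = 0, so the residue is 0.


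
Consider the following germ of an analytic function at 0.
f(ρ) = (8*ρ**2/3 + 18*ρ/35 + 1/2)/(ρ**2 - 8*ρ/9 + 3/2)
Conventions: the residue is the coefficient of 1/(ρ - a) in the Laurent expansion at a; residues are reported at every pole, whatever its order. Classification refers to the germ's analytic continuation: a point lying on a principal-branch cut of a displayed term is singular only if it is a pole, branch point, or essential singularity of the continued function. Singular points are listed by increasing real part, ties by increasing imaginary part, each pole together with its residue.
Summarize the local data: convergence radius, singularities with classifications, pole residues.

Radius of convergence at 0: (1/2)*sqrt(6).
At (4/9) - ((1/18)*sqrt(422))*i: a pole of order 1; residue (1363/945) - ((37727/797580)*sqrt(422))*i.
At (4/9) + ((1/18)*sqrt(422))*i: a pole of order 1; residue (1363/945) + ((37727/797580)*sqrt(422))*i.

Denominator factor (ρ**2 - 8*ρ/9 + 3/2): discriminant -422/81, complex-conjugate roots (4/9) + ((1/18)*sqrt(422))*i and (4/9) - ((1/18)*sqrt(422))*i; poles of order 1, moduli (1/2)*sqrt(6) and (1/2)*sqrt(6).
The radius of convergence is the smallest modulus among the singular points: (1/2)*sqrt(6).
The factor ρ**2 - 8*ρ/9 + 3/2 splits as (ρ - a)(ρ - a') with a = (4/9) - ((1/18)*sqrt(422))*i, a' = (4/9) + ((1/18)*sqrt(422))*i. At the order-1 pole a set g(ρ) = (ρ - a)*f(ρ) = [8*ρ**2/3 + 18*ρ/35 + 1/2] / (ρ - a').
Simple pole: residue = g(a) at a = (4/9) - ((1/18)*sqrt(422))*i, which is (1363/945) - ((37727/797580)*sqrt(422))*i.
The factor ρ**2 - 8*ρ/9 + 3/2 splits as (ρ - a)(ρ - a') with a = (4/9) + ((1/18)*sqrt(422))*i, a' = (4/9) - ((1/18)*sqrt(422))*i. At the order-1 pole a set g(ρ) = (ρ - a)*f(ρ) = [8*ρ**2/3 + 18*ρ/35 + 1/2] / (ρ - a').
Simple pole: residue = g(a) at a = (4/9) + ((1/18)*sqrt(422))*i, which is (1363/945) + ((37727/797580)*sqrt(422))*i.
List the singular points by increasing real part (a conjugate pair: the negative imaginary part first).


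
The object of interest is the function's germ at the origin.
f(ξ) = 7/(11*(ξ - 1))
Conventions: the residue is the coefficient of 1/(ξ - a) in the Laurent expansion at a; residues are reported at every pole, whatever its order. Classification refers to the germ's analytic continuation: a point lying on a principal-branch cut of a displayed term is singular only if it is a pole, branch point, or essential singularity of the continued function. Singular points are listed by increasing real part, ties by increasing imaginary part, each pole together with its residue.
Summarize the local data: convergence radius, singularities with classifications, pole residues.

Denominator factor (ξ - 1): pole of order 1 at 1, modulus 1.
The radius of convergence is the smallest modulus among the singular points: 1.
At the order-1 pole 1 set g(ξ) = (ξ - (1))*f(ξ) = 7/11.
Simple pole: residue = g(a) at a = 1, which is 7/11.

Radius of convergence at 0: 1.
At 1: a pole of order 1; residue 7/11.


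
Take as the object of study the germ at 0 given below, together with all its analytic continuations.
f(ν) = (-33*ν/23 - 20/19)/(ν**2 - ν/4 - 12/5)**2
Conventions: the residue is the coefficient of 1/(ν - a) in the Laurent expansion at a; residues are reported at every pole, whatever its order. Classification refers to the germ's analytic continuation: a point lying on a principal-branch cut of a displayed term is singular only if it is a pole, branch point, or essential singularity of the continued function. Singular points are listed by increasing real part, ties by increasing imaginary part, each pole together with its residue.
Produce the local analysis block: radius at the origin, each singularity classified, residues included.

Denominator factor (ν**2 - ν/4 - 12/5)^2: discriminant 773/80, real irrational roots 1/8 + (1/40)*sqrt(3865) and 1/8 - (1/40)*sqrt(3865); poles of order 2, moduli 1/8 + (1/40)*sqrt(3865) and -1/8 + (1/40)*sqrt(3865).
The radius of convergence is the smallest modulus among the singular points: -1/8 + (1/40)*sqrt(3865).
The factor ν**2 - ν/4 - 12/5 splits as (ν - a)(ν - a') with a = 1/8 - (1/40)*sqrt(3865), a' = 1/8 + (1/40)*sqrt(3865). At the order-2 pole a set g(ν) = (ν - a)^2*f(ν) = [-33*ν/23 - 20/19] / (ν - a')^2.
Order-2 pole: residue = g'(a); g'(1/8 - (1/40)*sqrt(3865)) = -(344560/261120173)*sqrt(3865), so the residue is -(344560/261120173)*sqrt(3865).
The factor ν**2 - ν/4 - 12/5 splits as (ν - a)(ν - a') with a = 1/8 + (1/40)*sqrt(3865), a' = 1/8 - (1/40)*sqrt(3865). At the order-2 pole a set g(ν) = (ν - a)^2*f(ν) = [-33*ν/23 - 20/19] / (ν - a')^2.
Order-2 pole: residue = g'(a); g'(1/8 + (1/40)*sqrt(3865)) = (344560/261120173)*sqrt(3865), so the residue is (344560/261120173)*sqrt(3865).
List the singular points by increasing real part (a conjugate pair: the negative imaginary part first).

Radius of convergence at 0: -1/8 + (1/40)*sqrt(3865).
At 1/8 - (1/40)*sqrt(3865): a pole of order 2; residue -(344560/261120173)*sqrt(3865).
At 1/8 + (1/40)*sqrt(3865): a pole of order 2; residue (344560/261120173)*sqrt(3865).
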